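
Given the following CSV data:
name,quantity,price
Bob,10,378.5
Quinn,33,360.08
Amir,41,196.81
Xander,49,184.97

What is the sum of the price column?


Values in 'price' column:
  Row 1: 378.5
  Row 2: 360.08
  Row 3: 196.81
  Row 4: 184.97
Sum = 378.5 + 360.08 + 196.81 + 184.97 = 1120.36

ANSWER: 1120.36


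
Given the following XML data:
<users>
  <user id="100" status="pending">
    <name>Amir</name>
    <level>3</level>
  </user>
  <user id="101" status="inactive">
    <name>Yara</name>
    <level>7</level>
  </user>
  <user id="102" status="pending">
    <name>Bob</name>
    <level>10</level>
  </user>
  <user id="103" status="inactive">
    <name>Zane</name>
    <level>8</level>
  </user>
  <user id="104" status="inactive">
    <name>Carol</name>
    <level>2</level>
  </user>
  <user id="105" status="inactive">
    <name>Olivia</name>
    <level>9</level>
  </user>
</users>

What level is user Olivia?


Finding user: Olivia
<level>9</level>

ANSWER: 9


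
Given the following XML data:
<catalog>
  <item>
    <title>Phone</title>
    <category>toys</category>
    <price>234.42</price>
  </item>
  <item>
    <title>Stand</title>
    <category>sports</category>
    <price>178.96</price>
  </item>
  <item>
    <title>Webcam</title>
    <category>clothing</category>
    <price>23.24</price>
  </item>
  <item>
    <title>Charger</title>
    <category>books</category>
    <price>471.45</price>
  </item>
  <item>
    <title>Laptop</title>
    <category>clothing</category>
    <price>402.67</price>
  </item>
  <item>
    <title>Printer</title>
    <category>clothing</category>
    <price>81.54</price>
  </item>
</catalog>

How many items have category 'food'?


Scanning <item> elements for <category>food</category>:
Count: 0

ANSWER: 0


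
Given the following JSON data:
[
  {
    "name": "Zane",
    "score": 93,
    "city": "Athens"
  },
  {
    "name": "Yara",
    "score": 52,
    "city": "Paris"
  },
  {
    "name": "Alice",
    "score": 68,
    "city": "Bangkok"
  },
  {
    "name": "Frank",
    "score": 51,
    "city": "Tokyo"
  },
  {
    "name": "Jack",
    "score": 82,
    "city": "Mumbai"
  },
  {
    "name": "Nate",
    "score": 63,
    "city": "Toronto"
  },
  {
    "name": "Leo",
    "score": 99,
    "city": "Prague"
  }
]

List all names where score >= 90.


Filtering records where score >= 90:
  Zane (score=93) -> YES
  Yara (score=52) -> no
  Alice (score=68) -> no
  Frank (score=51) -> no
  Jack (score=82) -> no
  Nate (score=63) -> no
  Leo (score=99) -> YES


ANSWER: Zane, Leo


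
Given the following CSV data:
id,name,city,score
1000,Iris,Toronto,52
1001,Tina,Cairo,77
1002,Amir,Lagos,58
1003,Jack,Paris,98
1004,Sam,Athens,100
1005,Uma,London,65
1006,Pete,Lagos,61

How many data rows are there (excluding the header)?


Counting rows (excluding header):
Header: id,name,city,score
Data rows: 7

ANSWER: 7


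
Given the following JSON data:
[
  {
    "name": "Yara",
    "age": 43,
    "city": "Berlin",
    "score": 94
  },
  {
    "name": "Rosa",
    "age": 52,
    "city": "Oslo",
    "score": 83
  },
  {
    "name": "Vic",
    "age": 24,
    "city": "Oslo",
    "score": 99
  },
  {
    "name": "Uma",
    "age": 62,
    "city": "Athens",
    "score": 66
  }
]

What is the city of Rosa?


Looking up record where name = Rosa
Record index: 1
Field 'city' = Oslo

ANSWER: Oslo


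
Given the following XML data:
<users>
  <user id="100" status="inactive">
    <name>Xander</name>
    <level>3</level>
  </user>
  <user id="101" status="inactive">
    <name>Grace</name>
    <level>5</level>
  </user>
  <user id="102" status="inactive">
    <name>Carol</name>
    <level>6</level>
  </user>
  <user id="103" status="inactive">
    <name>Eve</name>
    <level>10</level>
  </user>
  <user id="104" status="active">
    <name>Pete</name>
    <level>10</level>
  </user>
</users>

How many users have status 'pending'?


Counting users with status='pending':
Count: 0

ANSWER: 0


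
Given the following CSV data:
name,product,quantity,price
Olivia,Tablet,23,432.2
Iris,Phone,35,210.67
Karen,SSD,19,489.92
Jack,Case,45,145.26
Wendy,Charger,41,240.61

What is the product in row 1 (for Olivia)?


Row 1: Olivia
Column 'product' = Tablet

ANSWER: Tablet


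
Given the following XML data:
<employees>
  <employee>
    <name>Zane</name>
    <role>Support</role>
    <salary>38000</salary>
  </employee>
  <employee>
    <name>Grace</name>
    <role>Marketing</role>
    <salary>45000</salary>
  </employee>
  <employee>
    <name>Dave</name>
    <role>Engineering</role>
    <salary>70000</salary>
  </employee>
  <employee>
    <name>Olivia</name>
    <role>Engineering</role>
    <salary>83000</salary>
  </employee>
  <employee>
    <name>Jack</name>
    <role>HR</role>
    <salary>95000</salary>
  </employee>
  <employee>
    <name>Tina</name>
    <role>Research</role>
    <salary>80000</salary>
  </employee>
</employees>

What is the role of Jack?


Searching for <employee> with <name>Jack</name>
Found at position 5
<role>HR</role>

ANSWER: HR


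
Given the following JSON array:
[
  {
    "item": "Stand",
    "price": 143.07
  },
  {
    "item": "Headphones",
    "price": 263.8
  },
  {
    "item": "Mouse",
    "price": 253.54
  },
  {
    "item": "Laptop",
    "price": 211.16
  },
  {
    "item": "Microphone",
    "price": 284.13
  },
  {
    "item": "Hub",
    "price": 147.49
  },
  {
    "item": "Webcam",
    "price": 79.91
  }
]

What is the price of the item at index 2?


Array index 2 -> Mouse
price = 253.54

ANSWER: 253.54


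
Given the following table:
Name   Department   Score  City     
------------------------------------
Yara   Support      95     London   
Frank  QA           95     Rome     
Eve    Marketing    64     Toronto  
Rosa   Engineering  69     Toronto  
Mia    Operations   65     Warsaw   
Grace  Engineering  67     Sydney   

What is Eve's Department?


Row 3: Eve
Department = Marketing

ANSWER: Marketing


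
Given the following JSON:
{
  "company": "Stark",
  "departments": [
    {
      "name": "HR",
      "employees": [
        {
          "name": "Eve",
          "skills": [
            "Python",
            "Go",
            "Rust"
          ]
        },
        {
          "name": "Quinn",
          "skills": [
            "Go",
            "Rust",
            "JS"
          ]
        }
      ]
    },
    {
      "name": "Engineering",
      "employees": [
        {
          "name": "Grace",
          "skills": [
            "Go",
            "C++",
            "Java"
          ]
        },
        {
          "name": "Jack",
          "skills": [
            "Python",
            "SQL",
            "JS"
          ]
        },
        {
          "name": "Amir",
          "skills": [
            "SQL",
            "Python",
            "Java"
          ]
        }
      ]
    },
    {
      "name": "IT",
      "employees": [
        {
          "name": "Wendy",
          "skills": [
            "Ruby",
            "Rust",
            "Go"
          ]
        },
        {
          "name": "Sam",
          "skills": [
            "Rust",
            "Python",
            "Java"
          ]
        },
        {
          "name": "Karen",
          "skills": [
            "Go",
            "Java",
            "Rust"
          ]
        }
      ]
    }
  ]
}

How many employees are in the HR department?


Path: departments[0].employees
Count: 2

ANSWER: 2


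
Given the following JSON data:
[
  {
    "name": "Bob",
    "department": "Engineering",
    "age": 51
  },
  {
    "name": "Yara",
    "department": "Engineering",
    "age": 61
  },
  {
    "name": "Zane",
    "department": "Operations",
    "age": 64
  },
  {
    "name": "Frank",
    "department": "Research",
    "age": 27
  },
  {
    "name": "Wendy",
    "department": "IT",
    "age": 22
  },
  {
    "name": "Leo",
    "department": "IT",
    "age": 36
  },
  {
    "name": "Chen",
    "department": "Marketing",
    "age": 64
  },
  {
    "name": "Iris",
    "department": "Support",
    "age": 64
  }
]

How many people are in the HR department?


Scanning records for department = HR
  No matches found
Count: 0

ANSWER: 0


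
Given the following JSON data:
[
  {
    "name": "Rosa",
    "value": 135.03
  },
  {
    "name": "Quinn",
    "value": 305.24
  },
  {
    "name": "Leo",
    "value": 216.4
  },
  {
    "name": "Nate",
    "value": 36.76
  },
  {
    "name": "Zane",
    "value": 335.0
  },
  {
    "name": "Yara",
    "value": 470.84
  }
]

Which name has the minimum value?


Comparing values:
  Rosa: 135.03
  Quinn: 305.24
  Leo: 216.4
  Nate: 36.76
  Zane: 335.0
  Yara: 470.84
Minimum: Nate (36.76)

ANSWER: Nate


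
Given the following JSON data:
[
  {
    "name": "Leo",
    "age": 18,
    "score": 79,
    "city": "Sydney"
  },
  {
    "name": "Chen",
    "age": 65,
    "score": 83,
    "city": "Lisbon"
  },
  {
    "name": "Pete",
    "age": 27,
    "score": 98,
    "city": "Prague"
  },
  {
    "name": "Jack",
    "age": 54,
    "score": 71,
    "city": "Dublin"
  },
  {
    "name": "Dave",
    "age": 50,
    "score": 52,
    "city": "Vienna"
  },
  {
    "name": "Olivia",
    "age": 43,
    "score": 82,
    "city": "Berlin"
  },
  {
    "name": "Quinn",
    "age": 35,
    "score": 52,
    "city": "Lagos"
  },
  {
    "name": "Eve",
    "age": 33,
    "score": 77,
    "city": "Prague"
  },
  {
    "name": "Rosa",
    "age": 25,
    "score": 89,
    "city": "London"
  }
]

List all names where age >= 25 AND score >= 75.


Checking both conditions:
  Leo (age=18, score=79) -> no
  Chen (age=65, score=83) -> YES
  Pete (age=27, score=98) -> YES
  Jack (age=54, score=71) -> no
  Dave (age=50, score=52) -> no
  Olivia (age=43, score=82) -> YES
  Quinn (age=35, score=52) -> no
  Eve (age=33, score=77) -> YES
  Rosa (age=25, score=89) -> YES


ANSWER: Chen, Pete, Olivia, Eve, Rosa


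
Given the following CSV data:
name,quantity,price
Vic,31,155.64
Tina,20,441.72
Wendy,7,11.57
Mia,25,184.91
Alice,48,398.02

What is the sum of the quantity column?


Values in 'quantity' column:
  Row 1: 31
  Row 2: 20
  Row 3: 7
  Row 4: 25
  Row 5: 48
Sum = 31 + 20 + 7 + 25 + 48 = 131

ANSWER: 131


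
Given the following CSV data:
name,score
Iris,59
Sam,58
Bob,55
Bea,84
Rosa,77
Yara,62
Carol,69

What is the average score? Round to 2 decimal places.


Scores: 59, 58, 55, 84, 77, 62, 69
Sum = 464
Count = 7
Average = 464 / 7 = 66.29

ANSWER: 66.29


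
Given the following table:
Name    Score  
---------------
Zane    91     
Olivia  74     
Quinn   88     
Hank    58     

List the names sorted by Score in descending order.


Sorting by Score (descending):
  Zane: 91
  Quinn: 88
  Olivia: 74
  Hank: 58


ANSWER: Zane, Quinn, Olivia, Hank


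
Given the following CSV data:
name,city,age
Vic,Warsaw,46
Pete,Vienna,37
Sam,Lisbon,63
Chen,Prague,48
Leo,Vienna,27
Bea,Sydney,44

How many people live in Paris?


Scanning city column for 'Paris':
Total matches: 0

ANSWER: 0


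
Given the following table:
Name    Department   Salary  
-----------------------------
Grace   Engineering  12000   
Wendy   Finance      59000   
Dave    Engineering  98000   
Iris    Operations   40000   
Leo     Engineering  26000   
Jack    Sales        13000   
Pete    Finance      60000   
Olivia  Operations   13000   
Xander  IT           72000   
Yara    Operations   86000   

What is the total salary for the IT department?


IT department members:
  Xander: 72000
Total = 72000 = 72000

ANSWER: 72000


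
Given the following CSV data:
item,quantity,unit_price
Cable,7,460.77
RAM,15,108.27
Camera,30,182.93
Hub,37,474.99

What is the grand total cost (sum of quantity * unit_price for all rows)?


Computing row totals:
  Cable: 7 * 460.77 = 3225.39
  RAM: 15 * 108.27 = 1624.05
  Camera: 30 * 182.93 = 5487.9
  Hub: 37 * 474.99 = 17574.63
Grand total = 3225.39 + 1624.05 + 5487.9 + 17574.63 = 27911.97

ANSWER: 27911.97


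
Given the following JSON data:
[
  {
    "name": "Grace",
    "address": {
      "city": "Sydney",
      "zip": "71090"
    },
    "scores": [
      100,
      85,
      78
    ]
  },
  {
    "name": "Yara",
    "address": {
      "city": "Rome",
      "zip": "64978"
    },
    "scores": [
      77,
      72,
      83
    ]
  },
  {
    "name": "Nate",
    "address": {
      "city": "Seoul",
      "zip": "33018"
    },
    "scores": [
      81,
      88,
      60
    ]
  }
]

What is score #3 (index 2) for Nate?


Path: records[2].scores[2]
Value: 60

ANSWER: 60


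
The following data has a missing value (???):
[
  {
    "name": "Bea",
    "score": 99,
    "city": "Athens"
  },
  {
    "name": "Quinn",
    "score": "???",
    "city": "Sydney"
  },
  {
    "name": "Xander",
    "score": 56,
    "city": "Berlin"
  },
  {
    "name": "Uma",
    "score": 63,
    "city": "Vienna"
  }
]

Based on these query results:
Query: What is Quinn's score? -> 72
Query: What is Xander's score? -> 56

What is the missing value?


The missing value is Quinn's score
From query: Quinn's score = 72

ANSWER: 72


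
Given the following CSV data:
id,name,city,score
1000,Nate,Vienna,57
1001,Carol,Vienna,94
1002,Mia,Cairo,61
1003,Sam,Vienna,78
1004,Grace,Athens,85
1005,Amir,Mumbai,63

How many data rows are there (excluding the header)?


Counting rows (excluding header):
Header: id,name,city,score
Data rows: 6

ANSWER: 6


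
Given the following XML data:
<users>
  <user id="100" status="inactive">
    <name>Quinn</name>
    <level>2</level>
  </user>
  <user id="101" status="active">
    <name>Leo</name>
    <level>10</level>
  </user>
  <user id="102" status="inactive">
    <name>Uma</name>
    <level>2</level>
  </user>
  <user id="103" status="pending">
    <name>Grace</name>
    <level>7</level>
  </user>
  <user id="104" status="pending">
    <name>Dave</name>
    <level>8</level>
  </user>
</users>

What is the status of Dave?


Finding user with name = Dave
user id="104" status="pending"

ANSWER: pending


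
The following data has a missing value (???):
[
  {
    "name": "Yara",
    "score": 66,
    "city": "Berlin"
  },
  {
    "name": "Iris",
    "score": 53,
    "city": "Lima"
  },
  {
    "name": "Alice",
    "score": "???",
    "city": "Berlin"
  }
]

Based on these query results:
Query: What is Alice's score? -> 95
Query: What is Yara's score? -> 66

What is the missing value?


The missing value is Alice's score
From query: Alice's score = 95

ANSWER: 95


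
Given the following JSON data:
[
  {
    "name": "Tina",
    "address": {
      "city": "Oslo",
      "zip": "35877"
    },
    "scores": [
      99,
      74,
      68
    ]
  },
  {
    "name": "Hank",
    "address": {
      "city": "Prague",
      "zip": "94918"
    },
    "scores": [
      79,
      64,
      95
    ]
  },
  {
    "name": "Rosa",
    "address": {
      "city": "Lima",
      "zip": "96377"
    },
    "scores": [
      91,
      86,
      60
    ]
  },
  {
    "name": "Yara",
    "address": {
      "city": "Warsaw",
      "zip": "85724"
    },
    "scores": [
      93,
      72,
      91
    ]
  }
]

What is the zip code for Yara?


Path: records[3].address.zip
Value: 85724

ANSWER: 85724


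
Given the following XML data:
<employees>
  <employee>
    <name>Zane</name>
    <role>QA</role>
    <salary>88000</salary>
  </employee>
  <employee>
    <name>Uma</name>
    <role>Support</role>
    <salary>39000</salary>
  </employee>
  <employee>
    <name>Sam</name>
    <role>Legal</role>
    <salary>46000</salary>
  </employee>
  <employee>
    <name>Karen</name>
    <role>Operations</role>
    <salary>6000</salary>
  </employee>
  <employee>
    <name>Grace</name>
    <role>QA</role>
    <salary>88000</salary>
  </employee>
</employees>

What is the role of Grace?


Searching for <employee> with <name>Grace</name>
Found at position 5
<role>QA</role>

ANSWER: QA


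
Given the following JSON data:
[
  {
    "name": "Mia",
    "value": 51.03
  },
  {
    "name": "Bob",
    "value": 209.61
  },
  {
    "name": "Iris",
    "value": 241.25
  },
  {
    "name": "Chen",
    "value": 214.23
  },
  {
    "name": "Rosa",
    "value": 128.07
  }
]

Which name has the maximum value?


Comparing values:
  Mia: 51.03
  Bob: 209.61
  Iris: 241.25
  Chen: 214.23
  Rosa: 128.07
Maximum: Iris (241.25)

ANSWER: Iris


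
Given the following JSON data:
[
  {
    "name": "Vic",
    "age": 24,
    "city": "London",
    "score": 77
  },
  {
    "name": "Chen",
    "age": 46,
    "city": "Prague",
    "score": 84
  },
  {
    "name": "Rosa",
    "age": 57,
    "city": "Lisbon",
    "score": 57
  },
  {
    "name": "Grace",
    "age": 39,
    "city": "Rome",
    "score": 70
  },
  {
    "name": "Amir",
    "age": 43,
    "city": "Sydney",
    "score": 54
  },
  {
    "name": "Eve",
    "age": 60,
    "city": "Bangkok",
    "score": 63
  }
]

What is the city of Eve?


Looking up record where name = Eve
Record index: 5
Field 'city' = Bangkok

ANSWER: Bangkok


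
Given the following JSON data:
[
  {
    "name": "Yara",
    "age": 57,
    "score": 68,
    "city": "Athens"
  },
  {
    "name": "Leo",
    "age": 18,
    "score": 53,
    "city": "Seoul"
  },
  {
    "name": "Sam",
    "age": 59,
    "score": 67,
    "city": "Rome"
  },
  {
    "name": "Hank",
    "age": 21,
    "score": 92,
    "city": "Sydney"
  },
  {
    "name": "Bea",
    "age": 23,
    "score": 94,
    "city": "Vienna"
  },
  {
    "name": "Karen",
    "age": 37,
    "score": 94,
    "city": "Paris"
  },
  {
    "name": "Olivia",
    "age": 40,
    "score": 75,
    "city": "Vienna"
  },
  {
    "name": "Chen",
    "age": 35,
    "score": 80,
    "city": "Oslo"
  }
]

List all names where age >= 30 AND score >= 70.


Checking both conditions:
  Yara (age=57, score=68) -> no
  Leo (age=18, score=53) -> no
  Sam (age=59, score=67) -> no
  Hank (age=21, score=92) -> no
  Bea (age=23, score=94) -> no
  Karen (age=37, score=94) -> YES
  Olivia (age=40, score=75) -> YES
  Chen (age=35, score=80) -> YES


ANSWER: Karen, Olivia, Chen


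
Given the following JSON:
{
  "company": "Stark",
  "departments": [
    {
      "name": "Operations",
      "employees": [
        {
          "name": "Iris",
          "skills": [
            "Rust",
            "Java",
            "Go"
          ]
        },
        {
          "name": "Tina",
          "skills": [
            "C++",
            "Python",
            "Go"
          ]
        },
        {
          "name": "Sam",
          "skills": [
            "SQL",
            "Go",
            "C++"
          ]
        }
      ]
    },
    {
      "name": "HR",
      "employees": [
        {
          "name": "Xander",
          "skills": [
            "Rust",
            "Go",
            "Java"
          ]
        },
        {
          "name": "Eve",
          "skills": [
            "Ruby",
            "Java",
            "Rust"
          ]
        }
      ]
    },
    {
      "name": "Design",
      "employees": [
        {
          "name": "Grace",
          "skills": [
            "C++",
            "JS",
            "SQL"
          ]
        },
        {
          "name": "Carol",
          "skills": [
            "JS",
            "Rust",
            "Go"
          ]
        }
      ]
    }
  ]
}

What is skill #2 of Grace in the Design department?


Path: departments[2].employees[0].skills[1]
Value: JS

ANSWER: JS


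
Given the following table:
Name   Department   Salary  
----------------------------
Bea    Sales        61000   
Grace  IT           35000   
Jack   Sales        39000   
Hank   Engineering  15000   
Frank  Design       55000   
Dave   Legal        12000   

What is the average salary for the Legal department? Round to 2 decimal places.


Legal department members:
  Dave: 12000
Sum = 12000
Count = 1
Average = 12000 / 1 = 12000.00

ANSWER: 12000.00


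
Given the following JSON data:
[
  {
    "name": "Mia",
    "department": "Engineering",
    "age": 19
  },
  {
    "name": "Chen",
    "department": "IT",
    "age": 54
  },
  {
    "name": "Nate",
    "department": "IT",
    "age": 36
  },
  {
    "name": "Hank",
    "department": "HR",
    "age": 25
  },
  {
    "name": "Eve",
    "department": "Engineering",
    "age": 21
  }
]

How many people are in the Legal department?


Scanning records for department = Legal
  No matches found
Count: 0

ANSWER: 0


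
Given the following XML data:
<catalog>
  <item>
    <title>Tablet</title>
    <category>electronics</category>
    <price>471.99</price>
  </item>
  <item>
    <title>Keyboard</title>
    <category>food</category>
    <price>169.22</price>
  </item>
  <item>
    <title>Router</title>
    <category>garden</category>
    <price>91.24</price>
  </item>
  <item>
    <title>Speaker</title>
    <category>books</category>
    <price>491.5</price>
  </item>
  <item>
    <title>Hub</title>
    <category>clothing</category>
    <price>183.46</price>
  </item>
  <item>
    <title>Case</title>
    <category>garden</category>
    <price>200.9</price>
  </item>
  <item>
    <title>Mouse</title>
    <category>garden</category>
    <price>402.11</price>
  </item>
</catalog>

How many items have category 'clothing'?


Scanning <item> elements for <category>clothing</category>:
  Item 5: Hub -> MATCH
Count: 1

ANSWER: 1


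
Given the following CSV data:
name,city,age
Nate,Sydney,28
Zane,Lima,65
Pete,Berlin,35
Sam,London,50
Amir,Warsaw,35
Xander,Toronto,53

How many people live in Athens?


Scanning city column for 'Athens':
Total matches: 0

ANSWER: 0


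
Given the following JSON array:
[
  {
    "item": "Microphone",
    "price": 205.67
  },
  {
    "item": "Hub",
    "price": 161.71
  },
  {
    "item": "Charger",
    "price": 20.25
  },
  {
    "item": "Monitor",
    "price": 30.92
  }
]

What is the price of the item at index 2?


Array index 2 -> Charger
price = 20.25

ANSWER: 20.25


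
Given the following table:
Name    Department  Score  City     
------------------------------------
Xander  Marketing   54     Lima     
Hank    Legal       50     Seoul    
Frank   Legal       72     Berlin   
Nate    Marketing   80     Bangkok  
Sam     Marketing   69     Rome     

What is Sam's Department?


Row 5: Sam
Department = Marketing

ANSWER: Marketing


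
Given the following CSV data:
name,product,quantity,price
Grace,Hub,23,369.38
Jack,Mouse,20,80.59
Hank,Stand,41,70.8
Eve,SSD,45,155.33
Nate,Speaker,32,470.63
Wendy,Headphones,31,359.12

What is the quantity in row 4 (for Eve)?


Row 4: Eve
Column 'quantity' = 45

ANSWER: 45


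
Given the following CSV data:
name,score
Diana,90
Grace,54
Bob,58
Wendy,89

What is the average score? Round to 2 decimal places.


Scores: 90, 54, 58, 89
Sum = 291
Count = 4
Average = 291 / 4 = 72.75

ANSWER: 72.75


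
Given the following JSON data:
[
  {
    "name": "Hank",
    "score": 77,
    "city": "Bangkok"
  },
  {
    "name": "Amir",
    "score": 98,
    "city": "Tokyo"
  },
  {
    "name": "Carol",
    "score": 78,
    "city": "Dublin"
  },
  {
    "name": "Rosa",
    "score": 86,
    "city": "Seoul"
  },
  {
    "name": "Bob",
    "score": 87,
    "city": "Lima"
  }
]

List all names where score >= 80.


Filtering records where score >= 80:
  Hank (score=77) -> no
  Amir (score=98) -> YES
  Carol (score=78) -> no
  Rosa (score=86) -> YES
  Bob (score=87) -> YES


ANSWER: Amir, Rosa, Bob


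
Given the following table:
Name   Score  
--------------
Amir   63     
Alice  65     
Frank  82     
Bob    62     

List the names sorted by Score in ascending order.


Sorting by Score (ascending):
  Bob: 62
  Amir: 63
  Alice: 65
  Frank: 82


ANSWER: Bob, Amir, Alice, Frank


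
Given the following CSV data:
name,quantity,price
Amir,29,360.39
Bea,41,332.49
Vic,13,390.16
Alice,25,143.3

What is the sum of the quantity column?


Values in 'quantity' column:
  Row 1: 29
  Row 2: 41
  Row 3: 13
  Row 4: 25
Sum = 29 + 41 + 13 + 25 = 108

ANSWER: 108


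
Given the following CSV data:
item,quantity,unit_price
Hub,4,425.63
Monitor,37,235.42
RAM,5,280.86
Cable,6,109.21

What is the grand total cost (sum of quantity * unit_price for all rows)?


Computing row totals:
  Hub: 4 * 425.63 = 1702.52
  Monitor: 37 * 235.42 = 8710.54
  RAM: 5 * 280.86 = 1404.3
  Cable: 6 * 109.21 = 655.26
Grand total = 1702.52 + 8710.54 + 1404.3 + 655.26 = 12472.62

ANSWER: 12472.62


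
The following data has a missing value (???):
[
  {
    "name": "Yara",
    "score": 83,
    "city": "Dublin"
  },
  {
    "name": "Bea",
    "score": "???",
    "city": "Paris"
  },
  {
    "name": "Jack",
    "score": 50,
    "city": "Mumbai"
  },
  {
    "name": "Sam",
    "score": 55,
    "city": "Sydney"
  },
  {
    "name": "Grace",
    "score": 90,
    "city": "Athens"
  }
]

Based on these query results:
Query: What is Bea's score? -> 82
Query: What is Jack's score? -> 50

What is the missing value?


The missing value is Bea's score
From query: Bea's score = 82

ANSWER: 82


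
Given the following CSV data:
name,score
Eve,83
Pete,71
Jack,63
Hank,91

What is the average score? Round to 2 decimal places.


Scores: 83, 71, 63, 91
Sum = 308
Count = 4
Average = 308 / 4 = 77.00

ANSWER: 77.00


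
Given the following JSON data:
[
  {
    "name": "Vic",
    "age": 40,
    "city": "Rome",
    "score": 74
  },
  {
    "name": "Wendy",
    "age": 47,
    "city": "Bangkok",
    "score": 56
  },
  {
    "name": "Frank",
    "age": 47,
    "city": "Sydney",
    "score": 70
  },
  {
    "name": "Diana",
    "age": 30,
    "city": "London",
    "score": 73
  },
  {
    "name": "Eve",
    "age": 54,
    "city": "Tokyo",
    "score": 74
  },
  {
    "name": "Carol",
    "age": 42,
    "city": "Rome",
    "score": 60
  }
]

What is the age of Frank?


Looking up record where name = Frank
Record index: 2
Field 'age' = 47

ANSWER: 47


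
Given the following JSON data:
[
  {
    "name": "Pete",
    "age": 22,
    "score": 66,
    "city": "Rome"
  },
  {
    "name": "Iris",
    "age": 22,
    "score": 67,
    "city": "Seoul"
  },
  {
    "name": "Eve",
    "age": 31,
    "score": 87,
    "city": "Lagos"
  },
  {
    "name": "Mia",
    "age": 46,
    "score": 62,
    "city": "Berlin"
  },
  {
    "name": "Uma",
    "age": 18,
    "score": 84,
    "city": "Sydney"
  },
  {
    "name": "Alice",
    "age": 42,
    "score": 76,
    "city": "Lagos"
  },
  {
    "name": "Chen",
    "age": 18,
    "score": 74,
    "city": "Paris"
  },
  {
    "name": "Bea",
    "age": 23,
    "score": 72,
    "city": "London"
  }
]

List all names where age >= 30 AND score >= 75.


Checking both conditions:
  Pete (age=22, score=66) -> no
  Iris (age=22, score=67) -> no
  Eve (age=31, score=87) -> YES
  Mia (age=46, score=62) -> no
  Uma (age=18, score=84) -> no
  Alice (age=42, score=76) -> YES
  Chen (age=18, score=74) -> no
  Bea (age=23, score=72) -> no


ANSWER: Eve, Alice


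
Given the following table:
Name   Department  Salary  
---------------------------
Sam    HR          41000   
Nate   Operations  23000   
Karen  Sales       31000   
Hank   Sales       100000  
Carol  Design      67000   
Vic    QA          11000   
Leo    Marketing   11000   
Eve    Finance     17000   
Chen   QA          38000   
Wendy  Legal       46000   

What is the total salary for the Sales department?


Sales department members:
  Karen: 31000
  Hank: 100000
Total = 31000 + 100000 = 131000

ANSWER: 131000


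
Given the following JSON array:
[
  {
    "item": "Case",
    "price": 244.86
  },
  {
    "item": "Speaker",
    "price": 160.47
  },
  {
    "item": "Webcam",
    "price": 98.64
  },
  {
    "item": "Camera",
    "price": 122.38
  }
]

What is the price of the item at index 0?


Array index 0 -> Case
price = 244.86

ANSWER: 244.86


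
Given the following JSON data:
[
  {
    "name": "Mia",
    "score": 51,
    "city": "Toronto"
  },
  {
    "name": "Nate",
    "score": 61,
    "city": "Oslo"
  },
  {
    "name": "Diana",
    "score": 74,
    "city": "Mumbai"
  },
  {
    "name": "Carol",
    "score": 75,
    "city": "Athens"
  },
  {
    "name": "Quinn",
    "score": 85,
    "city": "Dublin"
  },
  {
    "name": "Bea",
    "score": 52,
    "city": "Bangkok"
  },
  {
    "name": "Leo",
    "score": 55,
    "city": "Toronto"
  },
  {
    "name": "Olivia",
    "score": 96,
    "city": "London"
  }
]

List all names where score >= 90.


Filtering records where score >= 90:
  Mia (score=51) -> no
  Nate (score=61) -> no
  Diana (score=74) -> no
  Carol (score=75) -> no
  Quinn (score=85) -> no
  Bea (score=52) -> no
  Leo (score=55) -> no
  Olivia (score=96) -> YES


ANSWER: Olivia


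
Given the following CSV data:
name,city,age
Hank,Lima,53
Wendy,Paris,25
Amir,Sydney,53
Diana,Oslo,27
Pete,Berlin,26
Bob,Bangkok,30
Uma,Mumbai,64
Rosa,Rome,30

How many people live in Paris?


Scanning city column for 'Paris':
  Row 2: Wendy -> MATCH
Total matches: 1

ANSWER: 1


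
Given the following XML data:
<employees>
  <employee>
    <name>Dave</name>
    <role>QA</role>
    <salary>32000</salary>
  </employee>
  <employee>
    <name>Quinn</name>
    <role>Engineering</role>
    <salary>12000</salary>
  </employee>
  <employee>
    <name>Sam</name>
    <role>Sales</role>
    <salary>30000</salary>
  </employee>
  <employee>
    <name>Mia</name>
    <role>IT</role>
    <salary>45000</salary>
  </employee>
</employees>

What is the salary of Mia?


Searching for <employee> with <name>Mia</name>
Found at position 4
<salary>45000</salary>

ANSWER: 45000


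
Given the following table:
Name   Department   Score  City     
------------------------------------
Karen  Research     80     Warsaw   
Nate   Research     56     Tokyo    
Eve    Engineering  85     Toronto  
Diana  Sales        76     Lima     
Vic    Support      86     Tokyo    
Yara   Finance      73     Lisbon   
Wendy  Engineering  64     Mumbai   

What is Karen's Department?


Row 1: Karen
Department = Research

ANSWER: Research


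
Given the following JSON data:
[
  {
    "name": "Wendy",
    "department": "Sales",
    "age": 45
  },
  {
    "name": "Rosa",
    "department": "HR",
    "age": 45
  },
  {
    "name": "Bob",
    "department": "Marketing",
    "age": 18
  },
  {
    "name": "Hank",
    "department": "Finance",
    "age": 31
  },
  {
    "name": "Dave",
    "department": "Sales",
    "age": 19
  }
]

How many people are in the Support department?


Scanning records for department = Support
  No matches found
Count: 0

ANSWER: 0


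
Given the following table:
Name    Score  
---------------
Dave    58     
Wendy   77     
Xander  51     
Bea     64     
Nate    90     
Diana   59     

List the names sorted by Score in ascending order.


Sorting by Score (ascending):
  Xander: 51
  Dave: 58
  Diana: 59
  Bea: 64
  Wendy: 77
  Nate: 90


ANSWER: Xander, Dave, Diana, Bea, Wendy, Nate


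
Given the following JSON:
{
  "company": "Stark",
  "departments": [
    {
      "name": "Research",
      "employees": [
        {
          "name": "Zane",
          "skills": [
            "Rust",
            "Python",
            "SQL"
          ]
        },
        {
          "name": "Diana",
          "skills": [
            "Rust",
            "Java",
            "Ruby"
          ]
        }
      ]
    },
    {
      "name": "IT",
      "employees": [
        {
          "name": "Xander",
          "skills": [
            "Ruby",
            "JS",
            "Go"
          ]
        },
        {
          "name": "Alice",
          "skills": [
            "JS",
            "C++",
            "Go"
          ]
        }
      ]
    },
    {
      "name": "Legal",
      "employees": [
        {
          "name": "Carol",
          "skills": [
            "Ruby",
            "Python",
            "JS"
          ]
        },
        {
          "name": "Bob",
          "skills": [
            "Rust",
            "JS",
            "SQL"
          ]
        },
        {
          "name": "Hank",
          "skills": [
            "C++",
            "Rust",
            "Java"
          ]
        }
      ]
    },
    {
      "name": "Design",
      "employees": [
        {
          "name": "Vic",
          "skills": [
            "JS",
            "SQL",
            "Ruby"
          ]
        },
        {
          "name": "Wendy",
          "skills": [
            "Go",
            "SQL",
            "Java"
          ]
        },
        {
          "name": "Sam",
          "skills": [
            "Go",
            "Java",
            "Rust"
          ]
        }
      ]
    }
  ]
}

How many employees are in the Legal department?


Path: departments[2].employees
Count: 3

ANSWER: 3


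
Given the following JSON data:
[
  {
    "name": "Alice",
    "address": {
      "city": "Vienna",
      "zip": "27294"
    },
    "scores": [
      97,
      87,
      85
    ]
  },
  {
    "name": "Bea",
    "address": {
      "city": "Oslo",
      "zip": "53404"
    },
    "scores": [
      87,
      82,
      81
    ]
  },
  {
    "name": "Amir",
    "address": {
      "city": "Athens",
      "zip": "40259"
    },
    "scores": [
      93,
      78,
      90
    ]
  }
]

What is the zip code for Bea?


Path: records[1].address.zip
Value: 53404

ANSWER: 53404


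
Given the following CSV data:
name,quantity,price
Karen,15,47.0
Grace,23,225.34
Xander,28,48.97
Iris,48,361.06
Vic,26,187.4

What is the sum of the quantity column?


Values in 'quantity' column:
  Row 1: 15
  Row 2: 23
  Row 3: 28
  Row 4: 48
  Row 5: 26
Sum = 15 + 23 + 28 + 48 + 26 = 140

ANSWER: 140


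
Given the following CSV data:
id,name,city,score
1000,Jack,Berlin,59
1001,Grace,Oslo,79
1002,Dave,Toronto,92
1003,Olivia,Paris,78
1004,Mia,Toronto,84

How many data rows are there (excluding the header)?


Counting rows (excluding header):
Header: id,name,city,score
Data rows: 5

ANSWER: 5


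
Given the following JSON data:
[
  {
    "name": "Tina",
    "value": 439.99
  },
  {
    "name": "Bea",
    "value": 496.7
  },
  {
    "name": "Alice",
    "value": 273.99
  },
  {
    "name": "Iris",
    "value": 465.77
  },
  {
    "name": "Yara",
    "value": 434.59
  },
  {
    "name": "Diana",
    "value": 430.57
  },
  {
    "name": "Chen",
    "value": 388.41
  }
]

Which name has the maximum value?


Comparing values:
  Tina: 439.99
  Bea: 496.7
  Alice: 273.99
  Iris: 465.77
  Yara: 434.59
  Diana: 430.57
  Chen: 388.41
Maximum: Bea (496.7)

ANSWER: Bea


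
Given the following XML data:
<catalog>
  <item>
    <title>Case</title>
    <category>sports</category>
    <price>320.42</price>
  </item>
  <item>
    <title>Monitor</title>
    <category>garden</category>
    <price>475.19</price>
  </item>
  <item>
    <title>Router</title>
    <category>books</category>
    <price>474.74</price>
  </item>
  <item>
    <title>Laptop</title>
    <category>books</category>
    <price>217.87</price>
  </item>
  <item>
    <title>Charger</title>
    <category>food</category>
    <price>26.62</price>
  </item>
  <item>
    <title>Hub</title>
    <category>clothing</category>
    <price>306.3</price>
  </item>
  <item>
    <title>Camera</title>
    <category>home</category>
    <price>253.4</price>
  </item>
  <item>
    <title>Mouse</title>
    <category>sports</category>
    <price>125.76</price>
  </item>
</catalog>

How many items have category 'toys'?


Scanning <item> elements for <category>toys</category>:
Count: 0

ANSWER: 0


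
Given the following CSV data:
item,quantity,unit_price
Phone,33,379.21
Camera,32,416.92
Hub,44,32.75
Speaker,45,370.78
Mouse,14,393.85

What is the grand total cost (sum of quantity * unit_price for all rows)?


Computing row totals:
  Phone: 33 * 379.21 = 12513.93
  Camera: 32 * 416.92 = 13341.44
  Hub: 44 * 32.75 = 1441.0
  Speaker: 45 * 370.78 = 16685.1
  Mouse: 14 * 393.85 = 5513.9
Grand total = 12513.93 + 13341.44 + 1441.0 + 16685.1 + 5513.9 = 49495.37

ANSWER: 49495.37


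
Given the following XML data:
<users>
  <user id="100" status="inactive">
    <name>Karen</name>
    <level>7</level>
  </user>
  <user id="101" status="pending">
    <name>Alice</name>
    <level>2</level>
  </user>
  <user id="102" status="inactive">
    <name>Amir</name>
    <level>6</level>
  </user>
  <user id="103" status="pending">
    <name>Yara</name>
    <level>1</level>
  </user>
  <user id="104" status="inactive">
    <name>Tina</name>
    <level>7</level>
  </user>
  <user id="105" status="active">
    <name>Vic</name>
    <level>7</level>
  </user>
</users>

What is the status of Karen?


Finding user with name = Karen
user id="100" status="inactive"

ANSWER: inactive


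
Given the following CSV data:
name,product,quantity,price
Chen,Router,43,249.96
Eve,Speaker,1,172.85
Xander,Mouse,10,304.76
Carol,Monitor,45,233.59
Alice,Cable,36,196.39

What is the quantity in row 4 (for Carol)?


Row 4: Carol
Column 'quantity' = 45

ANSWER: 45


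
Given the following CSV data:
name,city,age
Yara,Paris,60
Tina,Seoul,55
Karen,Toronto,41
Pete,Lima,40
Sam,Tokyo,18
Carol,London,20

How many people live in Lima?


Scanning city column for 'Lima':
  Row 4: Pete -> MATCH
Total matches: 1

ANSWER: 1


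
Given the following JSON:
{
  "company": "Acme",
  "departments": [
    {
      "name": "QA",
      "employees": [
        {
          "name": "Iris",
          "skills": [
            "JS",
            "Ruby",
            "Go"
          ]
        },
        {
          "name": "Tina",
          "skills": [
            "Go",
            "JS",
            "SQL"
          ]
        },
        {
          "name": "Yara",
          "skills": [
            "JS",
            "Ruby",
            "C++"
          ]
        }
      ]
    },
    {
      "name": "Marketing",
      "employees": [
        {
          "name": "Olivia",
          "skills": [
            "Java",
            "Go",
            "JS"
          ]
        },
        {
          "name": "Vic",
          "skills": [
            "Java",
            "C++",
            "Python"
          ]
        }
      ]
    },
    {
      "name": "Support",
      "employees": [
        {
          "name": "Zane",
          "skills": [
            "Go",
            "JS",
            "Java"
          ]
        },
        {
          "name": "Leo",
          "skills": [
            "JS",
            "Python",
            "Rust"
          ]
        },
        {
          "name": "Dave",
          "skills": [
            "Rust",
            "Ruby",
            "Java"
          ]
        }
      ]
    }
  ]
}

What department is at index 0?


Path: departments[0].name
Value: QA

ANSWER: QA


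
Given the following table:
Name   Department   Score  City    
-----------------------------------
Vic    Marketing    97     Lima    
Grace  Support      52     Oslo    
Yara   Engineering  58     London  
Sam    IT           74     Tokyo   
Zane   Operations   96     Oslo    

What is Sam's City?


Row 4: Sam
City = Tokyo

ANSWER: Tokyo


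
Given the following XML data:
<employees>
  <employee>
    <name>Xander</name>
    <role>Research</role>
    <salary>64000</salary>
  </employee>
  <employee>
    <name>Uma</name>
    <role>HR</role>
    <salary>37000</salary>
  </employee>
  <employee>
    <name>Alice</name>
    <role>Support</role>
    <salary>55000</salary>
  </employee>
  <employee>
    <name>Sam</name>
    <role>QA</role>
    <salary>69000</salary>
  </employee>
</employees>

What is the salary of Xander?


Searching for <employee> with <name>Xander</name>
Found at position 1
<salary>64000</salary>

ANSWER: 64000


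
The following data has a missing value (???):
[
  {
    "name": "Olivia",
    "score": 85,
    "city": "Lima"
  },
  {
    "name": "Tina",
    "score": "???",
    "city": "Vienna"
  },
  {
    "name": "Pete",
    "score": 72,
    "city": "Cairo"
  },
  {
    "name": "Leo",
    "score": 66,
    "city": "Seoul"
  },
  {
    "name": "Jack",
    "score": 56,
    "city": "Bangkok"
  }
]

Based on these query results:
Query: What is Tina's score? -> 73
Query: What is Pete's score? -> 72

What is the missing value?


The missing value is Tina's score
From query: Tina's score = 73

ANSWER: 73


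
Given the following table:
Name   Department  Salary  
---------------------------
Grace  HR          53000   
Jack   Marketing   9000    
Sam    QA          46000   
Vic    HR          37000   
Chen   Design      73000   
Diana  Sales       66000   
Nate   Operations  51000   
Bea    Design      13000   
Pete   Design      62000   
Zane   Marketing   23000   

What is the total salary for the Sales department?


Sales department members:
  Diana: 66000
Total = 66000 = 66000

ANSWER: 66000
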